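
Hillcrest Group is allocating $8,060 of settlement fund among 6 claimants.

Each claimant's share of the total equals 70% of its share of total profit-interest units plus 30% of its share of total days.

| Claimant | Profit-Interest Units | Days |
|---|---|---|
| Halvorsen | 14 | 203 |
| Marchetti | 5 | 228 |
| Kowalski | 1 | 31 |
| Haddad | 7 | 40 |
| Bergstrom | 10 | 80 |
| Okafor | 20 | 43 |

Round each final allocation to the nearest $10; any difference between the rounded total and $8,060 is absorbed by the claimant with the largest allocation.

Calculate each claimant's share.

Halvorsen: $2,160 | Marchetti: $1,380 | Kowalski: $220 | Haddad: $850 | Bergstrom: $1,300 | Okafor: $2,150

Totals — profit-interest units 57, days 625.
Composite weights (70% profit-interest units + 30% days): Halvorsen 0.2694; Marchetti 0.1708; Kowalski 0.0272; Haddad 0.1052; Bergstrom 0.1612; Okafor 0.2663.
Unrounded shares: Halvorsen 2,171.12; Marchetti 1,377.00; Kowalski 218.92; Haddad 847.63; Bergstrom 1,299.33; Okafor 2,146.01.
Rounded to nearest $10: Halvorsen $2,170; Marchetti $1,380; Kowalski $220; Haddad $850; Bergstrom $1,300; Okafor $2,150. Sum = $8,070.
Difference $8,060 − $8,070 = −$10 applied to largest allocation (Halvorsen): Halvorsen becomes $2,160.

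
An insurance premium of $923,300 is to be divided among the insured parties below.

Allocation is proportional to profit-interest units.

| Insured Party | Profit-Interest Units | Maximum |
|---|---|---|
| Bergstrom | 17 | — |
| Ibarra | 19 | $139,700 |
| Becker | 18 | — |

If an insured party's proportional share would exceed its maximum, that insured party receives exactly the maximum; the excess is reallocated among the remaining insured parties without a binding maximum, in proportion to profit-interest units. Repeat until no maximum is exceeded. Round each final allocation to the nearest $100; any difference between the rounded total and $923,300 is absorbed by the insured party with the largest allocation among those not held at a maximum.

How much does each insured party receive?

Profit-interest units total: 54.
Unconstrained shares: Bergstrom 290,668.52; Ibarra 324,864.81; Becker 307,766.67.
Capped: Ibarra ($139,700); residual $783,600 reallocated over remaining profit-interest units 35.
Shares after redistribution: Bergstrom 380,605.71 → $380,600; Becker 402,994.29 → $403,000.

Bergstrom: $380,600 · Ibarra: $139,700 · Becker: $403,000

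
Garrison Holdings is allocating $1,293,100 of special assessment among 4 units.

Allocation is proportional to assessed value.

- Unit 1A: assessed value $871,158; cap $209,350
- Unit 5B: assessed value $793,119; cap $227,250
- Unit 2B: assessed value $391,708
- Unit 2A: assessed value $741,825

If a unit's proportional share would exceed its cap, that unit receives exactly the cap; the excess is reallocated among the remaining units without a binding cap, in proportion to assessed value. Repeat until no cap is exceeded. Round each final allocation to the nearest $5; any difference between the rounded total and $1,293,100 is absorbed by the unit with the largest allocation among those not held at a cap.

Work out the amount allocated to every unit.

Unit 1A: $209,350 · Unit 5B: $227,250 · Unit 2B: $295,975 · Unit 2A: $560,525

Sum of assessed value: 2,797,810.
Proportional shares (ignoring caps): Unit 1A 402,634.35; Unit 5B 366,566.06; Unit 2B 181,040.75; Unit 2A 342,858.85.
Cap binds for Unit 1A ($209,350), Unit 5B ($227,250); balance $856,500 reallocated over remaining assessed value 1,133,533.
Shares after redistribution: Unit 2B 295,975.42 → $295,975; Unit 2A 560,524.58 → $560,525.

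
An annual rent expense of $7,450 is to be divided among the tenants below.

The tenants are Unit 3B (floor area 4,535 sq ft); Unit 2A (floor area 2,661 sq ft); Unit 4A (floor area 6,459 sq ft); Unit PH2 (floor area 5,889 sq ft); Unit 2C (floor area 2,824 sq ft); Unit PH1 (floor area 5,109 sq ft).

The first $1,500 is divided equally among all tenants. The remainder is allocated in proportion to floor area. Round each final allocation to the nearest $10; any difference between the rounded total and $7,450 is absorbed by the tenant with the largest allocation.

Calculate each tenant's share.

Unit 3B: $1,230 · Unit 2A: $830 · Unit 4A: $1,640 · Unit PH2: $1,530 · Unit 2C: $860 · Unit PH1: $1,360

First tranche $1,500 split equally: $250 each.
Remainder $5,950 by floor area (total 27,477): Unit 3B 982.03 → $980; Unit 2A 576.23 → $580; Unit 4A 1,398.66 → $1,400; Unit PH2 1,275.23 → $1,280; Unit 2C 611.52 → $610; Unit PH1 1,106.33 → $1,110.
Rounding difference −$10 on remainder applied to Unit 4A.
Totals: Unit 3B $250 + $980 = $1,230; Unit 2A $250 + $580 = $830; Unit 4A $250 + $1,390 = $1,640; Unit PH2 $250 + $1,280 = $1,530; Unit 2C $250 + $610 = $860; Unit PH1 $250 + $1,110 = $1,360.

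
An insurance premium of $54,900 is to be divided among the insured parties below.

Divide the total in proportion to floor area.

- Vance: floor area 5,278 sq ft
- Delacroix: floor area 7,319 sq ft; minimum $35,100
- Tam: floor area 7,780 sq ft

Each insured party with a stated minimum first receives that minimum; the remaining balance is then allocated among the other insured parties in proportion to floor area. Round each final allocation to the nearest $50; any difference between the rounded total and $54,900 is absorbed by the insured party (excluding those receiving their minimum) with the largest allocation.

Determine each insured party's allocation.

Vance: $8,000 · Delacroix: $35,100 · Tam: $11,800

Guaranteed amounts: Delacroix $35,100. Balance $19,800.
Balance split over remaining floor area 13,058: Vance 8,003.09 → $8,000; Tam 11,796.91 → $11,800.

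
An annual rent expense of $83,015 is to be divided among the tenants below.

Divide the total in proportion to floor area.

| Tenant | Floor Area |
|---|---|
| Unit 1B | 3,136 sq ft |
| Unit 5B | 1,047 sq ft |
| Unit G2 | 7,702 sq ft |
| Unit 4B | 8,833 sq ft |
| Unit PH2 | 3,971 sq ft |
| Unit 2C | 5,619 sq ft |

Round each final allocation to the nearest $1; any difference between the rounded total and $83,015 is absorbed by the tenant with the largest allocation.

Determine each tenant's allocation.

Unit 1B: $8,590 · Unit 5B: $2,868 · Unit G2: $21,096 · Unit 4B: $24,193 · Unit PH2: $10,877 · Unit 2C: $15,391

Total floor area = 30,308.
Unrounded shares: Unit 1B 3,136/30,308 × $83,015 = 8,589.65; Unit 5B 1,047/30,308 × $83,015 = 2,867.78; Unit G2 7,702/30,308 × $83,015 = 21,096.13; Unit 4B 8,833/30,308 × $83,015 = 24,193.99; Unit PH2 3,971/30,308 × $83,015 = 10,876.75; Unit 2C 5,619/30,308 × $83,015 = 15,390.70.
After rounding ($1): Unit 1B $8,590; Unit 5B $2,868; Unit G2 $21,096; Unit 4B $24,194; Unit PH2 $10,877; Unit 2C $15,391. Sum = $83,016.
Difference $83,015 − $83,016 = −$1 applied to largest allocation (Unit 4B): Unit 4B becomes $24,193.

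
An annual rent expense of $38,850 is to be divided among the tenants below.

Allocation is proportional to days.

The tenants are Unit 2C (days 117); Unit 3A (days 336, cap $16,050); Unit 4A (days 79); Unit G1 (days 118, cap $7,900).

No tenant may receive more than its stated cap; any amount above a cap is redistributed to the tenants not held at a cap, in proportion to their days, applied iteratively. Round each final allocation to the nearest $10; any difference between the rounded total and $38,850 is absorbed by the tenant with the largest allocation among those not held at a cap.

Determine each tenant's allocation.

Unit 2C: $8,890 | Unit 3A: $16,050 | Unit 4A: $6,010 | Unit G1: $7,900

Total days = 650.
Proportional shares (ignoring caps): Unit 2C 6,993.00; Unit 3A 20,082.46; Unit 4A 4,721.77; Unit G1 7,052.77.
Held at cap: Unit 3A ($16,050); remaining pool $22,800 reallocated over remaining days 314.
Held at cap: Unit G1 ($7,900); remaining pool $14,900 reallocated over remaining days 196.
Shares after redistribution: Unit 2C 8,894.39 → $8,890; Unit 4A 6,005.61 → $6,010.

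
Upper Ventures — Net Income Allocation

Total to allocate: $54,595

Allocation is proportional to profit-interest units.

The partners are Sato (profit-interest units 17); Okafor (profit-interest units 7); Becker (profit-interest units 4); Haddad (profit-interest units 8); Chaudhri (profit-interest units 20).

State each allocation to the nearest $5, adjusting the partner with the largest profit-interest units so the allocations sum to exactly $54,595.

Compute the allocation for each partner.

Combined profit-interest units = 17 + 7 + 4 + 8 + 20 = 56.
Pro-rata amounts: Sato 16,573.48; Okafor 6,824.38; Becker 3,899.64; Haddad 7,799.29; Chaudhri 19,498.21.
Rounded to nearest $5: Sato $16,575; Okafor $6,825; Becker $3,900; Haddad $7,800; Chaudhri $19,500. Sum = $54,600.
Difference $54,595 − $54,600 = −$5 applied to largest profit-interest units (Chaudhri): Chaudhri becomes $19,495.

Sato: $16,575 · Okafor: $6,825 · Becker: $3,900 · Haddad: $7,800 · Chaudhri: $19,495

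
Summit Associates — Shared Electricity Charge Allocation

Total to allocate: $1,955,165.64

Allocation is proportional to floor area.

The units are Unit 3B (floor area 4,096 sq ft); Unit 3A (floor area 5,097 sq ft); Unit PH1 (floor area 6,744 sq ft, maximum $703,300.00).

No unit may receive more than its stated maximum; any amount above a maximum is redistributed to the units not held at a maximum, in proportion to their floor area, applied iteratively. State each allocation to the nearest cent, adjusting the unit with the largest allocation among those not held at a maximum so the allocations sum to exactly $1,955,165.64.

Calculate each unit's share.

Unit 3B: $557,776.75 | Unit 3A: $694,088.89 | Unit PH1: $703,300.00

Sum of floor area: 15,937.
Proportional shares (ignoring caps): Unit 3B 502,501.0015; Unit 3A 625,304.5910; Unit PH1 827,360.0474.
Capped: Unit PH1 ($703,300.00); balance $1,251,865.64 reallocated over remaining floor area 9,193.
Shares after redistribution: Unit 3B 557,776.7499 → $557,776.75; Unit 3A 694,088.8901 → $694,088.89.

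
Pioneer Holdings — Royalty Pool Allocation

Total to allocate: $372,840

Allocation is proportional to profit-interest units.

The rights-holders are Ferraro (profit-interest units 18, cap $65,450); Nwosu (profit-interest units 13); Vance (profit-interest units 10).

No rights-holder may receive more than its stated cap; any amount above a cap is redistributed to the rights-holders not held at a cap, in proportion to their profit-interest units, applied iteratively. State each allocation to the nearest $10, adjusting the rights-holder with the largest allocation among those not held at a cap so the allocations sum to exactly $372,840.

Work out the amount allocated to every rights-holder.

Sum of profit-interest units: 41.
Unconstrained shares: Ferraro 163,685.85; Nwosu 118,217.56; Vance 90,936.59.
Held at cap: Ferraro ($65,450); remaining pool $307,390 reallocated over remaining profit-interest units 23.
Remaining shares: Nwosu 173,742.17 → $173,740; Vance 133,647.83 → $133,650.

Ferraro: $65,450 | Nwosu: $173,740 | Vance: $133,650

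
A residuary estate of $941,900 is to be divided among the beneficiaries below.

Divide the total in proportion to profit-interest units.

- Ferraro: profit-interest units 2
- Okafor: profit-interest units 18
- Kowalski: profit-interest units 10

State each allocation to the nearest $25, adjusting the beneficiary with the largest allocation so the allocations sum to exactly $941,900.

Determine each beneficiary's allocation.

Ferraro: $62,800; Okafor: $565,125; Kowalski: $313,975

Total profit-interest units = 30.
Unrounded shares: Ferraro 2/30 × $941,900 = 62,793.33; Okafor 18/30 × $941,900 = 565,140.00; Kowalski 10/30 × $941,900 = 313,966.67.
At nearest $25: Ferraro $62,800; Okafor $565,150; Kowalski $313,975. Sum = $941,925.
Difference $941,900 − $941,925 = −$25 applied to largest allocation (Okafor): Okafor becomes $565,125.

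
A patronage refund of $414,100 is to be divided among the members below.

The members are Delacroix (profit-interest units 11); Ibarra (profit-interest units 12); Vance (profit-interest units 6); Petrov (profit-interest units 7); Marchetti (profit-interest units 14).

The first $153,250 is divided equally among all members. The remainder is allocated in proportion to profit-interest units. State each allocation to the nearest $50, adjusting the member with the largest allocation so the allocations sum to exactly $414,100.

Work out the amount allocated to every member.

Delacroix: $88,050 | Ibarra: $93,250 | Vance: $61,950 | Petrov: $67,150 | Marchetti: $103,700

Equal tier: $153,250 ÷ 5 = $30,650 apiece.
Remainder $260,850 by profit-interest units (total 50): Delacroix 57,387.00 → $57,400; Ibarra 62,604.00 → $62,600; Vance 31,302.00 → $31,300; Petrov 36,519.00 → $36,500; Marchetti 73,038.00 → $73,050.
Totals: Delacroix $30,650 + $57,400 = $88,050; Ibarra $30,650 + $62,600 = $93,250; Vance $30,650 + $31,300 = $61,950; Petrov $30,650 + $36,500 = $67,150; Marchetti $30,650 + $73,050 = $103,700.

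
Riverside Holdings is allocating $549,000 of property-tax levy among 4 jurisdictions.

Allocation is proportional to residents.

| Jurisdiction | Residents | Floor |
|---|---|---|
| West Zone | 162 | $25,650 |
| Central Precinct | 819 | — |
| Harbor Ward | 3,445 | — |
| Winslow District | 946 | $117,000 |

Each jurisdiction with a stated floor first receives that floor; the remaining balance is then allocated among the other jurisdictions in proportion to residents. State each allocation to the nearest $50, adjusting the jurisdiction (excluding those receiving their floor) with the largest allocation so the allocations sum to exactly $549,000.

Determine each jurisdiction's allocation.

West Zone: $25,650; Central Precinct: $78,050; Harbor Ward: $328,300; Winslow District: $117,000

Minimums first: West Zone $25,650; Winslow District $117,000. Residual $406,350.
Residual split over remaining residents 4,264: Central Precinct 78,048.93 → $78,050; Harbor Ward 328,301.07 → $328,300.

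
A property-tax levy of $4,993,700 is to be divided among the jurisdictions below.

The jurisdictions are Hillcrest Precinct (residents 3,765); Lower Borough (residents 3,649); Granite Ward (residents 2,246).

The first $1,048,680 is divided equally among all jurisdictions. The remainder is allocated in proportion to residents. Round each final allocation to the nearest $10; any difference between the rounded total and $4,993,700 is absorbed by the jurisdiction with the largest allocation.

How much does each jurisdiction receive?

Hillcrest Precinct: $1,887,140; Lower Borough: $1,839,760; Granite Ward: $1,266,800

$1,048,680 shared equally gives $349,560 per jurisdiction.
Remainder $3,945,020 by residents (total 9,660): Hillcrest Precinct 1,537,577.67 → $1,537,580; Lower Borough 1,490,204.76 → $1,490,200; Granite Ward 917,237.57 → $917,240.
Totals: Hillcrest Precinct $349,560 + $1,537,580 = $1,887,140; Lower Borough $349,560 + $1,490,200 = $1,839,760; Granite Ward $349,560 + $917,240 = $1,266,800.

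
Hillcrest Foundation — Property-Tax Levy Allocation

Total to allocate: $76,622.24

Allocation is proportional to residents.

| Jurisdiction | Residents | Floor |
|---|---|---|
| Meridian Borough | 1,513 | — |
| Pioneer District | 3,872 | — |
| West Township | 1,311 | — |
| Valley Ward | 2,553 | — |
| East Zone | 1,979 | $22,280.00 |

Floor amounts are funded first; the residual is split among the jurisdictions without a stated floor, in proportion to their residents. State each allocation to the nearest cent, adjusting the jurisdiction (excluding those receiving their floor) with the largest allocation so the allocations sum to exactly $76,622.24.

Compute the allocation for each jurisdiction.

Meridian Borough: $8,889.59 · Pioneer District: $22,749.83 · West Township: $7,702.74 · Valley Ward: $15,000.08 · East Zone: $22,280.00

Guaranteed amounts: East Zone $22,280.00. Balance $54,342.24.
Balance split over remaining residents 9,249: Meridian Borough 8,889.5890 → $8,889.59; Pioneer District 22,749.8274 → $22,749.83; West Township 7,702.7437 → $7,702.74; Valley Ward 15,000.0799 → $15,000.08.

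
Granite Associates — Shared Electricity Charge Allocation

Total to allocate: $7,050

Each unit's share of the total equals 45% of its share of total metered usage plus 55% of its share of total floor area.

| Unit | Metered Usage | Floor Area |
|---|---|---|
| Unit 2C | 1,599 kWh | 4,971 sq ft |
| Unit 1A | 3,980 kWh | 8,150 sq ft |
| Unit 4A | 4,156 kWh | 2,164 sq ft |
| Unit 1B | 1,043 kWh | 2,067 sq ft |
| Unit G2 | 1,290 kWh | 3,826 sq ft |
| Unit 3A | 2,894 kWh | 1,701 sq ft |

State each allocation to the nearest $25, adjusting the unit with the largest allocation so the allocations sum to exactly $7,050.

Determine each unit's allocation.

Unit 2C: $1,175; Unit 1A: $2,225; Unit 4A: $1,250; Unit 1B: $575; Unit G2: $925; Unit 3A: $900

Totals — metered usage 14,962, floor area 22,879.
Composite weights (45% metered usage + 55% floor area): Unit 2C 0.1676; Unit 1A 0.3156; Unit 4A 0.1770; Unit 1B 0.0811; Unit G2 0.1308; Unit 3A 0.1279.
Raw shares: Unit 2C 1,181.53; Unit 1A 2,225.16; Unit 4A 1,247.98; Unit 1B 571.47; Unit G2 921.95; Unit 3A 901.92.
Rounded to nearest $25: Unit 2C $1,175; Unit 1A $2,225; Unit 4A $1,250; Unit 1B $575; Unit G2 $925; Unit 3A $900. Sum = $7,050.
Rounded total matches; no reconciliation needed.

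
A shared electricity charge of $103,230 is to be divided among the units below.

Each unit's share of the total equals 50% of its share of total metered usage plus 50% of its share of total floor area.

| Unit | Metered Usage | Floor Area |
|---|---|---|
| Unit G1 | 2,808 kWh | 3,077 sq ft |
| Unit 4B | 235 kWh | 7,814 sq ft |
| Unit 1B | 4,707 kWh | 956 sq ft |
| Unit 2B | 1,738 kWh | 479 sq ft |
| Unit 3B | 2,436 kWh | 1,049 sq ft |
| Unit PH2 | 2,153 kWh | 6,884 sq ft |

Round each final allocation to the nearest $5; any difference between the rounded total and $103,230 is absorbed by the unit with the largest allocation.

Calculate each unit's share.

Unit G1: $18,135 | Unit 4B: $20,770 | Unit 1B: $19,695 | Unit 2B: $7,595 | Unit 3B: $11,605 | Unit PH2: $25,430

Metered usage total 14,077; floor area total 20,259.
Combined weights (50% metered usage + 50% floor area): Unit G1 0.1757; Unit 4B 0.2012; Unit 1B 0.1908; Unit 2B 0.0736; Unit 3B 0.1124; Unit PH2 0.2464.
Pro-rata amounts: Unit G1 18,135.31; Unit 4B 20,769.83; Unit 1B 19,694.43; Unit 2B 7,592.96; Unit 3B 11,604.48; Unit PH2 25,432.99.
At nearest $5: Unit G1 $18,135; Unit 4B $20,770; Unit 1B $19,695; Unit 2B $7,595; Unit 3B $11,605; Unit PH2 $25,435. Sum = $103,235.
Difference $103,230 − $103,235 = −$5 applied to largest allocation (Unit PH2): Unit PH2 becomes $25,430.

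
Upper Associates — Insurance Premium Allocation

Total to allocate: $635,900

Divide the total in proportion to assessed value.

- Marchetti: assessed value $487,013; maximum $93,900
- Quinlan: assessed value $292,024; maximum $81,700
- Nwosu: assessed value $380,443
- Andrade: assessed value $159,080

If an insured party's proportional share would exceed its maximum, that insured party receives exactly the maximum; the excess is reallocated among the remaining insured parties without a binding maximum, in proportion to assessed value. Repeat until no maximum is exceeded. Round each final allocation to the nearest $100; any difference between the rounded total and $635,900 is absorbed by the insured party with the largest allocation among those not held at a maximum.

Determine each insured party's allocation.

Marchetti: $93,900 · Quinlan: $81,700 · Nwosu: $324,600 · Andrade: $135,700

Total assessed value = 1,318,560.
Proportional shares (ignoring caps): Marchetti 234,871.05; Quinlan 140,833.99; Nwosu 183,475.69; Andrade 76,719.28.
Cap binds for Marchetti ($93,900), Quinlan ($81,700); balance $460,300 reallocated over remaining assessed value 539,523.
Remaining shares: Nwosu 324,579.14 → $324,600; Andrade 135,720.86 → $135,700.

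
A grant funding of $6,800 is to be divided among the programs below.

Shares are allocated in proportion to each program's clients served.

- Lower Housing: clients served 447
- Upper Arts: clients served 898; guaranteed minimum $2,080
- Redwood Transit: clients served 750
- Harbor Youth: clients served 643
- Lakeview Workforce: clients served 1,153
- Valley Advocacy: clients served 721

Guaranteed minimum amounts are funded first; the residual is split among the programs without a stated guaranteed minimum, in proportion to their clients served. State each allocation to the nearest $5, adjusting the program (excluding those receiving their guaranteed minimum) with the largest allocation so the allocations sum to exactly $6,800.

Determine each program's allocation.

Guaranteed amounts: Upper Arts $2,080. Balance $4,720.
Balance split over remaining clients served 3,714: Lower Housing 568.08 → $570; Redwood Transit 953.15 → $955; Harbor Youth 817.17 → $815; Lakeview Workforce 1,465.31 → $1,465; Valley Advocacy 916.30 → $915.

Lower Housing: $570 | Upper Arts: $2,080 | Redwood Transit: $955 | Harbor Youth: $815 | Lakeview Workforce: $1,465 | Valley Advocacy: $915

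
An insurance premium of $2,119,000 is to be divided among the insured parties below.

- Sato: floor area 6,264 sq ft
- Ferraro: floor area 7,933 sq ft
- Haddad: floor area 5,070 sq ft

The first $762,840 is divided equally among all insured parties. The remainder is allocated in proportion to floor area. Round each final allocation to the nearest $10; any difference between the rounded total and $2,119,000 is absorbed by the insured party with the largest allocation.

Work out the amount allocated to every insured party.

Sato: $695,190 | Ferraro: $812,660 | Haddad: $611,150

First tranche $762,840 split equally: $254,280 each.
Remainder $1,356,160 by floor area (total 19,267): Sato 440,908.61 → $440,910; Ferraro 558,385.70 → $558,390; Haddad 356,865.69 → $356,870.
Rounding difference −$10 on remainder applied to Ferraro.
Totals: Sato $254,280 + $440,910 = $695,190; Ferraro $254,280 + $558,380 = $812,660; Haddad $254,280 + $356,870 = $611,150.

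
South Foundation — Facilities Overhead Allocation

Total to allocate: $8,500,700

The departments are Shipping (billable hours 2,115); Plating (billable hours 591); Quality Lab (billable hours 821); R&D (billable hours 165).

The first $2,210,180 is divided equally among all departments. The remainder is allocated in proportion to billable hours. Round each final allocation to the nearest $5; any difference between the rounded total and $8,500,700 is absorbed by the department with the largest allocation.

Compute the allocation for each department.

First tranche $2,210,180 split equally: $552,545 each.
Remainder $6,290,520 by billable hours (total 3,692): Shipping 3,603,588.79 → $3,603,590; Plating 1,006,960.27 → $1,006,960; Quality Lab 1,398,839.90 → $1,398,840; R&D 281,131.04 → $281,130.
Totals: Shipping $552,545 + $3,603,590 = $4,156,135; Plating $552,545 + $1,006,960 = $1,559,505; Quality Lab $552,545 + $1,398,840 = $1,951,385; R&D $552,545 + $281,130 = $833,675.

Shipping: $4,156,135 | Plating: $1,559,505 | Quality Lab: $1,951,385 | R&D: $833,675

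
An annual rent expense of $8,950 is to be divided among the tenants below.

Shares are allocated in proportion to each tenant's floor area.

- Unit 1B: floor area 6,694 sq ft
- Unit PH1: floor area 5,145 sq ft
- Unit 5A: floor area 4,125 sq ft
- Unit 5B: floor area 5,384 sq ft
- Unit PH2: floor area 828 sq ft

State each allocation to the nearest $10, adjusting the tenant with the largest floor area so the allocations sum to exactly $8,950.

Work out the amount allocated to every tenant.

Unit 1B: $2,710; Unit PH1: $2,080; Unit 5A: $1,660; Unit 5B: $2,170; Unit PH2: $330

Combined floor area = 22,176.
Pro-rata amounts: Unit 1B 6,694/22,176 × $8,950 = 2,701.63; Unit PH1 5,145/22,176 × $8,950 = 2,076.47; Unit 5A 4,125/22,176 × $8,950 = 1,664.81; Unit 5B 5,384/22,176 × $8,950 = 2,172.93; Unit PH2 828/22,176 × $8,950 = 334.17.
At nearest $10: Unit 1B $2,700; Unit PH1 $2,080; Unit 5A $1,660; Unit 5B $2,170; Unit PH2 $330. Sum = $8,940.
Difference $8,950 − $8,940 = +$10 applied to largest floor area (Unit 1B): Unit 1B becomes $2,710.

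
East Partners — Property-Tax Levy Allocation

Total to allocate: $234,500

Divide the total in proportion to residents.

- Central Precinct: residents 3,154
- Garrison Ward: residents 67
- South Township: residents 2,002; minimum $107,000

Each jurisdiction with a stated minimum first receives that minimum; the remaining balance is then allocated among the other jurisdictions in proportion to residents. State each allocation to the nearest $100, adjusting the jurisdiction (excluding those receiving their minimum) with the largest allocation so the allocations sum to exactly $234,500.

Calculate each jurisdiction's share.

Central Precinct: $124,800 | Garrison Ward: $2,700 | South Township: $107,000

Minimums first: South Township $107,000. Balance $127,500.
Balance split over remaining residents 3,221: Central Precinct 124,847.87 → $124,800; Garrison Ward 2,652.13 → $2,700.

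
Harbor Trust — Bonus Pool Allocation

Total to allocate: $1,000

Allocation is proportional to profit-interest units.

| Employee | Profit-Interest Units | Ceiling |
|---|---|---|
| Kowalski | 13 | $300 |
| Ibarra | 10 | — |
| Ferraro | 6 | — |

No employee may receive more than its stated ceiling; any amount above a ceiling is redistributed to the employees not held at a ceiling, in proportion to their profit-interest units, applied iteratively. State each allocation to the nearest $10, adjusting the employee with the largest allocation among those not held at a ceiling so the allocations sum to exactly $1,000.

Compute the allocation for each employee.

Kowalski: $300 | Ibarra: $440 | Ferraro: $260

Combined profit-interest units = 29.
Proportional shares (ignoring caps): Kowalski 448.28; Ibarra 344.83; Ferraro 206.90.
Capped: Kowalski ($300); remaining pool $700 reallocated over remaining profit-interest units 16.
Remaining shares: Ibarra 437.50 → $440; Ferraro 262.50 → $260.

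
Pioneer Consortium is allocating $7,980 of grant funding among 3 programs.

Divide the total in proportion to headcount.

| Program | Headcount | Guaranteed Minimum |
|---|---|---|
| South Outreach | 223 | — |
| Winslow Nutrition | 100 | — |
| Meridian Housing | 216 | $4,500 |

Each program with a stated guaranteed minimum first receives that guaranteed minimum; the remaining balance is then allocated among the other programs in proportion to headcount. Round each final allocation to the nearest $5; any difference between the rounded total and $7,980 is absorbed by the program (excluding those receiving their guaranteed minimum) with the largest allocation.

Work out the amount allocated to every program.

Minimums first: Meridian Housing $4,500. Remaining pool $3,480.
Remaining pool split over remaining headcount 323: South Outreach 2,402.60 → $2,405; Winslow Nutrition 1,077.40 → $1,075.

South Outreach: $2,405; Winslow Nutrition: $1,075; Meridian Housing: $4,500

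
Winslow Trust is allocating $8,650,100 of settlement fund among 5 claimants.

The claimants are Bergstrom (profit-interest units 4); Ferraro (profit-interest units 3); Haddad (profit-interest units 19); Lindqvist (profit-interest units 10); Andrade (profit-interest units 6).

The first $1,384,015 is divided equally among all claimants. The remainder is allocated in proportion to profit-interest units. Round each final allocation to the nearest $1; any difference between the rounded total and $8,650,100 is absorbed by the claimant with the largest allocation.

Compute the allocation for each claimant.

Bergstrom: $968,811 · Ferraro: $795,809 · Haddad: $3,563,842 · Lindqvist: $2,006,823 · Andrade: $1,314,815

Equal tier: $1,384,015 ÷ 5 = $276,803 apiece.
Remainder $7,266,085 by profit-interest units (total 42): Bergstrom 692,008.10 → $692,008; Ferraro 519,006.07 → $519,006; Haddad 3,287,038.45 → $3,287,038; Lindqvist 1,730,020.24 → $1,730,020; Andrade 1,038,012.14 → $1,038,012.
Rounding difference +$1 on remainder applied to Haddad.
Totals: Bergstrom $276,803 + $692,008 = $968,811; Ferraro $276,803 + $519,006 = $795,809; Haddad $276,803 + $3,287,039 = $3,563,842; Lindqvist $276,803 + $1,730,020 = $2,006,823; Andrade $276,803 + $1,038,012 = $1,314,815.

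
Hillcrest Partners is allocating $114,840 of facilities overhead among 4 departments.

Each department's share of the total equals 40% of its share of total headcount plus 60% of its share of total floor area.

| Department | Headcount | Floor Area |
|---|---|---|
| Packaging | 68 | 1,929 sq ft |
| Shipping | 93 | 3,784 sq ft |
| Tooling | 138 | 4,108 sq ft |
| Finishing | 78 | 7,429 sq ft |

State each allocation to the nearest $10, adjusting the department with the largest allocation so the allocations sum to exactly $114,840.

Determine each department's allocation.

Headcount total 377; floor area total 17,250.
Blended shares (40% headcount + 60% floor area): Packaging 0.1392; Shipping 0.2303; Tooling 0.2893; Finishing 0.3412.
Raw shares: Packaging 15,990.80; Shipping 26,446.63; Tooling 33,223.91; Finishing 39,178.66.
After rounding ($10): Packaging $15,990; Shipping $26,450; Tooling $33,220; Finishing $39,180. Sum = $114,840.
Sum already equals the total — no adjustment.

Packaging: $15,990; Shipping: $26,450; Tooling: $33,220; Finishing: $39,180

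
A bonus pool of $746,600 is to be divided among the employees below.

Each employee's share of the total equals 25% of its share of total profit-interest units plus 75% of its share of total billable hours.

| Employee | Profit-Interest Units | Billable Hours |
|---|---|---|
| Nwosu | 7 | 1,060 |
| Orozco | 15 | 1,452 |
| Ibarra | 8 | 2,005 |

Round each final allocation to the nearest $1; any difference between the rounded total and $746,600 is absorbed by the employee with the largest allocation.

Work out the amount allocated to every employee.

Nwosu: $174,955; Orozco: $273,322; Ibarra: $298,323

Totals — profit-interest units 30, billable hours 4,517.
Combined weights (25% profit-interest units + 75% billable hours): Nwosu 0.2343; Orozco 0.3661; Ibarra 0.3996.
Raw shares: Nwosu 174,954.59; Orozco 273,322.21; Ibarra 298,323.20.
After rounding ($1): Nwosu $174,955; Orozco $273,322; Ibarra $298,323. Sum = $746,600.
Rounded total matches; no reconciliation needed.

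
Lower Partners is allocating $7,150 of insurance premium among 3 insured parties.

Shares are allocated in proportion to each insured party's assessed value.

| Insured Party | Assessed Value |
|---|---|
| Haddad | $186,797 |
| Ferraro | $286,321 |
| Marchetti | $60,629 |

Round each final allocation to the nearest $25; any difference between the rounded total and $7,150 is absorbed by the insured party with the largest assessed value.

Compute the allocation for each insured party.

Total assessed value = 533,747.
Pro-rata amounts: Haddad 186,797/533,747 × $7,150 = 2,502.31; Ferraro 286,321/533,747 × $7,150 = 3,835.52; Marchetti 60,629/533,747 × $7,150 = 812.18.
After rounding ($25): Haddad $2,500; Ferraro $3,825; Marchetti $800. Sum = $7,125.
Difference $7,150 − $7,125 = +$25 applied to largest assessed value (Ferraro): Ferraro becomes $3,850.

Haddad: $2,500 · Ferraro: $3,850 · Marchetti: $800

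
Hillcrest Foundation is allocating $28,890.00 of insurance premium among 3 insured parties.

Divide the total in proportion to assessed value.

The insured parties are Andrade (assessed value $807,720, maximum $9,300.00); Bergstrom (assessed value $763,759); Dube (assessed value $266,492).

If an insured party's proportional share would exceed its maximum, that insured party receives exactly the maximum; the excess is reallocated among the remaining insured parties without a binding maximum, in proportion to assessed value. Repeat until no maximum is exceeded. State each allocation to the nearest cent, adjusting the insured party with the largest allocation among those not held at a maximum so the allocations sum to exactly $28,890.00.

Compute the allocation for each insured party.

Andrade: $9,300.00 | Bergstrom: $14,522.71 | Dube: $5,067.29

Assessed value total: 1,837,971.
Proportional shares (ignoring caps): Andrade 12,696.0821; Bergstrom 12,005.0847; Dube 4,188.8332.
Capped: Andrade ($9,300.00); remaining pool $19,590.00 reallocated over remaining assessed value 1,030,251.
Shares after redistribution: Bergstrom 14,522.7122 → $14,522.71; Dube 5,067.2878 → $5,067.29.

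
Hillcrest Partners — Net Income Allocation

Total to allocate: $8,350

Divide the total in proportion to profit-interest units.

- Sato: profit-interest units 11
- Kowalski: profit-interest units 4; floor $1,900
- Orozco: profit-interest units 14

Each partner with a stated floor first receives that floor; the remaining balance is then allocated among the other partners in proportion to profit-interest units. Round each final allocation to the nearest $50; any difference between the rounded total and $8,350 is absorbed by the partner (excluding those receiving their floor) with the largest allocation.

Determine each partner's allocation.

Guaranteed amounts: Kowalski $1,900. Balance $6,450.
Balance split over remaining profit-interest units 25: Sato 2,838.00 → $2,850; Orozco 3,612.00 → $3,600.

Sato: $2,850 · Kowalski: $1,900 · Orozco: $3,600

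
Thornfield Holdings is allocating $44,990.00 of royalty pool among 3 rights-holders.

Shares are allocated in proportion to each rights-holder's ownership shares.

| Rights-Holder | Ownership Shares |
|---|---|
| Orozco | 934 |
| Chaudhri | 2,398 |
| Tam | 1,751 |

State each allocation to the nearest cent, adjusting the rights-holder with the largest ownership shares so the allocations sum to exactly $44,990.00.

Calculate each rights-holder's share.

Combined ownership shares = 934 + 2,398 + 1,751 = 5,083.
Unrounded shares: Orozco 8,266.9014; Chaudhri 21,224.8711; Tam 15,498.2274.
At nearest cent: Orozco $8,266.90; Chaudhri $21,224.87; Tam $15,498.23. Sum = $44,990.00.
Rounded total matches; no reconciliation needed.

Orozco: $8,266.90 · Chaudhri: $21,224.87 · Tam: $15,498.23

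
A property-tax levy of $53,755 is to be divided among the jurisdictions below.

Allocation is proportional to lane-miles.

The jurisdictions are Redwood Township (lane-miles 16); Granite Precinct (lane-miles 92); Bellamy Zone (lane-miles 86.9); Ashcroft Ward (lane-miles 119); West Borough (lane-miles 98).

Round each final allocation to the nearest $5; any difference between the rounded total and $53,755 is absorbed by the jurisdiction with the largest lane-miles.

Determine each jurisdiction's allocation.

Redwood Township: $2,090 | Granite Precinct: $12,005 | Bellamy Zone: $11,340 | Ashcroft Ward: $15,530 | West Borough: $12,790

Combined lane-miles = 16 + 92 + 86.9 + 119 + 98 = 411.9.
Raw shares: Redwood Township 2,088.08; Granite Precinct 12,006.46; Bellamy Zone 11,340.88; Ashcroft Ward 15,530.09; West Borough 12,789.49.
Rounded to nearest $5: Redwood Township $2,090; Granite Precinct $12,005; Bellamy Zone $11,340; Ashcroft Ward $15,530; West Borough $12,790. Sum = $53,755.
Rounded total matches; no reconciliation needed.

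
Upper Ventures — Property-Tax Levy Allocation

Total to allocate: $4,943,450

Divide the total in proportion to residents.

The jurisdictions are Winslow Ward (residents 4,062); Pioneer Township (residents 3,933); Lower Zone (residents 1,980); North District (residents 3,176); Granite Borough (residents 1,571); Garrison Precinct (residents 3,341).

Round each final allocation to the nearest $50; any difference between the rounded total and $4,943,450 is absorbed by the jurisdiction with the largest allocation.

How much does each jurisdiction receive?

Combined residents = 18,063.
Unrounded shares: Winslow Ward 4,062/18,063 × $4,943,450 = 1,111,681.00; Pioneer Township 3,933/18,063 × $4,943,450 = 1,076,376.51; Lower Zone 1,980/18,063 × $4,943,450 = 541,882.91; North District 3,176/18,063 × $4,943,450 = 869,202.08; Granite Borough 1,571/18,063 × $4,943,450 = 429,948.51; Garrison Precinct 3,341/18,063 × $4,943,450 = 914,358.99.
At nearest $50: Winslow Ward $1,111,700; Pioneer Township $1,076,400; Lower Zone $541,900; North District $869,200; Granite Borough $429,950; Garrison Precinct $914,350. Sum = $4,943,500.
Difference $4,943,450 − $4,943,500 = −$50 applied to largest allocation (Winslow Ward): Winslow Ward becomes $1,111,650.

Winslow Ward: $1,111,650; Pioneer Township: $1,076,400; Lower Zone: $541,900; North District: $869,200; Granite Borough: $429,950; Garrison Precinct: $914,350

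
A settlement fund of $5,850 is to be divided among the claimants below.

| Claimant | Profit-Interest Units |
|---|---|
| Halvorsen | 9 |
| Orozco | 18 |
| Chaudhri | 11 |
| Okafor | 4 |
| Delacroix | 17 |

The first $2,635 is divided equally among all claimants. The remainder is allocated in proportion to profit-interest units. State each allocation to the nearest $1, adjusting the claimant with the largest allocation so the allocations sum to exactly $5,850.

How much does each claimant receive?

Halvorsen: $1,017 | Orozco: $1,509 | Chaudhri: $1,126 | Okafor: $745 | Delacroix: $1,453

$2,635 shared equally gives $527 per claimant.
Remainder $3,215 by profit-interest units (total 59): Halvorsen 490.42 → $490; Orozco 980.85 → $981; Chaudhri 599.41 → $599; Okafor 217.97 → $218; Delacroix 926.36 → $926.
Rounding difference +$1 on remainder applied to Orozco.
Totals: Halvorsen $527 + $490 = $1,017; Orozco $527 + $982 = $1,509; Chaudhri $527 + $599 = $1,126; Okafor $527 + $218 = $745; Delacroix $527 + $926 = $1,453.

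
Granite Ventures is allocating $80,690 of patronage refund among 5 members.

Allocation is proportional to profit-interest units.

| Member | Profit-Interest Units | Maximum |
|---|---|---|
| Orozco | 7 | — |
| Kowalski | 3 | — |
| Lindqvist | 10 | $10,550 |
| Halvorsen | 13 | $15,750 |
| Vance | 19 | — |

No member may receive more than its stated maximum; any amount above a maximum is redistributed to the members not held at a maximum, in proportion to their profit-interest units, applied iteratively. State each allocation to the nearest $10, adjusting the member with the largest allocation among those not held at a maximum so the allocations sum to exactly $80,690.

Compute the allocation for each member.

Orozco: $13,130 | Kowalski: $5,630 | Lindqvist: $10,550 | Halvorsen: $15,750 | Vance: $35,630

Total profit-interest units = 52.
Proportional shares (ignoring caps): Orozco 10,862.12; Kowalski 4,655.19; Lindqvist 15,517.31; Halvorsen 20,172.50; Vance 29,482.88.
Cap binds for Lindqvist ($10,550), Halvorsen ($15,750); balance $54,390 reallocated over remaining profit-interest units 29.
Shares after redistribution: Orozco 13,128.62 → $13,130; Kowalski 5,626.55 → $5,630; Vance 35,634.83 → $35,630.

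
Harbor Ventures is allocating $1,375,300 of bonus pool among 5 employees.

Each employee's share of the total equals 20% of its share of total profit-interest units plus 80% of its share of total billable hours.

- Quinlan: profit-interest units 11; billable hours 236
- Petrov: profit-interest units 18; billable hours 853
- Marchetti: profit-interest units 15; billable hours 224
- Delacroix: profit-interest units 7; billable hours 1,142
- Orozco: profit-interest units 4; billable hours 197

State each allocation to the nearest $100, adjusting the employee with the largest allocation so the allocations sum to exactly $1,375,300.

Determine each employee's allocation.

Quinlan: $152,900; Petrov: $443,900; Marchetti: $167,900; Delacroix: $508,900; Orozco: $101,700

Profit-interest units total 55; billable hours total 2,652.
Composite weights (20% profit-interest units + 80% billable hours): Quinlan 0.1112; Petrov 0.3228; Marchetti 0.1221; Delacroix 0.3699; Orozco 0.0740.
Raw shares: Quinlan 152,921.74; Petrov 443,905.28; Marchetti 167,947.65; Delacroix 508,791.23; Orozco 101,734.11.
At nearest $100: Quinlan $152,900; Petrov $443,900; Marchetti $167,900; Delacroix $508,800; Orozco $101,700. Sum = $1,375,200.
Difference $1,375,300 − $1,375,200 = +$100 applied to largest allocation (Delacroix): Delacroix becomes $508,900.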